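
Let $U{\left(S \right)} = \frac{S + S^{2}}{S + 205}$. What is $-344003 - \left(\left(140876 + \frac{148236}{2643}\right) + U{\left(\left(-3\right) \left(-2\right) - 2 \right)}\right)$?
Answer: $- \frac{89290630119}{184129} \approx -4.8494 \cdot 10^{5}$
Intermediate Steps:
$U{\left(S \right)} = \frac{S + S^{2}}{205 + S}$
$-344003 - \left(\left(140876 + \frac{148236}{2643}\right) + U{\left(\left(-3\right) \left(-2\right) - 2 \right)}\right) = -344003 - \left(\left(140876 + \frac{148236}{2643}\right) + \frac{\left(\left(-3\right) \left(-2\right) - 2\right) \left(1 - -4\right)}{205 - -4}\right) = -344003 - \left(\left(140876 + 148236 \cdot \frac{1}{2643}\right) + \frac{\left(6 - 2\right) \left(1 + \left(6 - 2\right)\right)}{205 + \left(6 - 2\right)}\right) = -344003 - \left(\left(140876 + \frac{49412}{881}\right) + \frac{4 \left(1 + 4\right)}{205 + 4}\right) = -344003 - \left(\frac{124161168}{881} + 4 \cdot \frac{1}{209} \cdot 5\right) = -344003 - \left(\frac{124161168}{881} + \frac{20}{209}\right) = -344003 - \frac{25949701732}{184129} = - \frac{89290630119}{184129}$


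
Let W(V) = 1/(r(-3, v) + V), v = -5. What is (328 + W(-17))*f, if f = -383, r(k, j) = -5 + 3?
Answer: -2386473/19 ≈ -1.2560e+5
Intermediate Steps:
r(k, j) = -2
W(V) = 1/(-2 + V)
(328 + W(-17))*f = (328 + 1/(-2 - 17))*(-383) = (328 + 1/(-19))*(-383) = (328 - 1/19)*(-383) = (6231/19)*(-383) = -2386473/19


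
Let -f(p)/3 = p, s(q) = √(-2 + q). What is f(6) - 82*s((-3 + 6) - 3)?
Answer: -18 - 82*I*√2 ≈ -18.0 - 115.97*I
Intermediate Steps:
f(p) = -3*p
f(6) - 82*s((-3 + 6) - 3) = -3*6 - 82*√(-2 + ((-3 + 6) - 3)) = -18 - 82*√(-2 + (3 - 3)) = -18 - 82*√(-2 + 0) = -18 - 82*I*√2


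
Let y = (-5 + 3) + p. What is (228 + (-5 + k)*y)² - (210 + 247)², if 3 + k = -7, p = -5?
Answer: -97960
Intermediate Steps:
k = -10 (k = -3 - 7 = -10)
y = -7 (y = (-5 + 3) - 5 = -2 - 5 = -7)
(228 + (-5 + k)*y)² - (210 + 247)² = (228 + (-5 - 10)*(-7))² - (210 + 247)² = (228 - 15*(-7))² - 1*457² = (228 + 105)² - 1*208849 = 333² - 208849 = 110889 - 208849 = -97960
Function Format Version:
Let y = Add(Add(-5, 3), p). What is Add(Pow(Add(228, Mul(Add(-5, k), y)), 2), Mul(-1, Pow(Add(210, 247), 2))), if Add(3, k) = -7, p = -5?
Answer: -97960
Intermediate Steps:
k = -10 (k = Add(-3, -7) = -10)
y = -7 (y = Add(Add(-5, 3), -5) = Add(-2, -5) = -7)
Add(Pow(Add(228, Mul(Add(-5, k), y)), 2), Mul(-1, Pow(Add(210, 247), 2))) = Add(Pow(Add(228, Mul(Add(-5, -10), -7)), 2), Mul(-1, Pow(Add(210, 247), 2))) = Add(Pow(Add(228, Mul(-15, -7)), 2), Mul(-1, Pow(457, 2))) = Add(Pow(Add(228, 105), 2), Mul(-1, 208849)) = Add(Pow(333, 2), -208849) = Add(110889, -208849) = -97960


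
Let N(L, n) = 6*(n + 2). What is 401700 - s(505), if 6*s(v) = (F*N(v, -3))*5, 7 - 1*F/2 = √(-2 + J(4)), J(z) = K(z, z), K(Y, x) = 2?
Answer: 401770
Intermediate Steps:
J(z) = 2
N(L, n) = 12 + 6*n (N(L, n) = 6*(2 + n) = 12 + 6*n)
F = 14 (F = 14 - 2*√(-2 + 2) = 14 - 2*√0 = 14 - 2*0 = 14 + 0 = 14)
s(v) = -70 (s(v) = ((14*(12 + 6*(-3)))*5)/6 = ((14*(12 - 18))*5)/6 = ((14*(-6))*5)/6 = (-84*5)/6 = (⅙)*(-420) = -70)
401700 - s(505) = 401700 - 1*(-70) = 401700 + 70 = 401770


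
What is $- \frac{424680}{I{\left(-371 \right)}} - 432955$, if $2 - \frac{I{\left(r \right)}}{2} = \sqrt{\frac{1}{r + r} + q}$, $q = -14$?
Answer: $- \frac{6098092495}{13357} - \frac{212340 i \sqrt{7708638}}{13357} \approx -4.5655 \cdot 10^{5} - 44138.0 i$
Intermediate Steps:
$I{\left(r \right)} = 4 - 2 \sqrt{-14 + \frac{1}{2 r}}$ ($I{\left(r \right)} = 4 - 2 \sqrt{\frac{1}{r + r} - 14} = 4 - 2 \sqrt{\frac{1}{2 r} - 14} = 4 - 2 \sqrt{-14 + \frac{1}{2 r}}$)
$- \frac{424680}{I{\left(-371 \right)}} - 432955 = - \frac{424680}{4 - \sqrt{-56 + \frac{2}{-371}}} - 432955 = - \frac{424680}{4 - \sqrt{-56 + 2 \left(- \frac{1}{371}\right)}} - 432955 = - \frac{424680}{4 - \sqrt{-56 - \frac{2}{371}}} - 432955 = - \frac{424680}{4 - \sqrt{- \frac{20778}{371}}} - 432955 = - \frac{424680}{4 - \frac{i \sqrt{7708638}}{371}} - 432955 = -432955 - \frac{424680}{4 - \frac{i \sqrt{7708638}}{371}}$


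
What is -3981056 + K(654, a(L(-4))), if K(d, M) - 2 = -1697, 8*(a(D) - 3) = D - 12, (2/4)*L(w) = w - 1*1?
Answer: -3982751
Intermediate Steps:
L(w) = -2 + 2*w (L(w) = 2*(w - 1*1) = 2*(w - 1) = 2*(-1 + w) = -2 + 2*w)
a(D) = 3/2 + D/8 (a(D) = 3 + (D - 12)/8 = 3 + (-12 + D)/8 = 3 + (-3/2 + D/8) = 3/2 + D/8)
K(d, M) = -1695 (K(d, M) = 2 - 1697 = -1695)
-3981056 + K(654, a(L(-4))) = -3981056 - 1695 = -3982751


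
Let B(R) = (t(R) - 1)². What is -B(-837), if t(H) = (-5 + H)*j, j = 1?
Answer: -710649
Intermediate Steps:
t(H) = -5 + H (t(H) = (-5 + H)*1 = -5 + H)
B(R) = (-6 + R)² (B(R) = ((-5 + R) - 1)² = (-6 + R)²)
-B(-837) = -(-6 - 837)² = -1*(-843)² = -1*710649 = -710649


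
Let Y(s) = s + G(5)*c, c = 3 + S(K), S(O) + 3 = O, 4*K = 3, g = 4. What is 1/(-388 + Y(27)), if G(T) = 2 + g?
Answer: -2/713 ≈ -0.0028051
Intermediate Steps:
K = ¾ (K = (¼)*3 = ¾ ≈ 0.75000)
S(O) = -3 + O
c = ¾ (c = 3 + (-3 + ¾) = 3 - 9/4 = ¾ ≈ 0.75000)
G(T) = 6 (G(T) = 2 + 4 = 6)
Y(s) = 9/2 + s (Y(s) = s + 6*(¾) = s + 9/2 = 9/2 + s)
1/(-388 + Y(27)) = 1/(-388 + (9/2 + 27)) = 1/(-388 + 63/2) = 1/(-713/2) = -2/713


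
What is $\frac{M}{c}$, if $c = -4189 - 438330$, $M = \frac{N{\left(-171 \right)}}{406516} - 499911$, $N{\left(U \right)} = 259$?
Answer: $\frac{203221819817}{179891053804} \approx 1.1297$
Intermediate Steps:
$M = - \frac{203221819817}{406516}$ ($M = \frac{259}{406516} - 499911 = - \frac{203221819817}{406516} \approx -4.9991 \cdot 10^{5}$)
$c = -442519$ ($c = -4189 - 438330 = -442519$)
$\frac{M}{c} = - \frac{203221819817}{406516 \left(-442519\right)} = \left(- \frac{203221819817}{406516}\right) \left(- \frac{1}{442519}\right) = \frac{203221819817}{179891053804}$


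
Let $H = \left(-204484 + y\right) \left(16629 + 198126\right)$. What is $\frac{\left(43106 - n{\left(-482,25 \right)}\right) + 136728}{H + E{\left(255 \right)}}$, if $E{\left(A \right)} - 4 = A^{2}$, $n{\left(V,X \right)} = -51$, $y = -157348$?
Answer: $- \frac{179885}{77705166131} \approx -2.315 \cdot 10^{-6}$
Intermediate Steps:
$E{\left(A \right)} = 4 + A^{2}$
$H = -77705231160$ ($H = \left(-204484 - 157348\right) \left(16629 + 198126\right) = \left(-361832\right) 214755 = -77705231160$)
$\frac{\left(43106 - n{\left(-482,25 \right)}\right) + 136728}{H + E{\left(255 \right)}} = \frac{\left(43106 - -51\right) + 136728}{-77705231160 + \left(4 + 255^{2}\right)} = \frac{\left(43106 + 51\right) + 136728}{-77705231160 + \left(4 + 65025\right)} = \frac{43157 + 136728}{-77705231160 + 65029} = \frac{179885}{-77705166131} = 179885 \left(- \frac{1}{77705166131}\right) = - \frac{179885}{77705166131}$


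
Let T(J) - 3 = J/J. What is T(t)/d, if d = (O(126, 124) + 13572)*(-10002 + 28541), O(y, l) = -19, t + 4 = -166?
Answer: 4/251259067 ≈ 1.5920e-8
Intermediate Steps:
t = -170 (t = -4 - 166 = -170)
T(J) = 4 (T(J) = 3 + J/J = 3 + 1 = 4)
d = 251259067 (d = (-19 + 13572)*(-10002 + 28541) = 13553*18539 = 251259067)
T(t)/d = 4/251259067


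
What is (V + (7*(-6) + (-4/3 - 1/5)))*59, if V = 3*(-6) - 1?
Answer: -55342/15 ≈ -3689.5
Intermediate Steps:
V = -19 (V = -18 - 1 = -19)
(V + (7*(-6) + (-4/3 - 1/5)))*59 = (-19 + (7*(-6) + (-4/3 - 1/5)))*59 = (-19 + (-42 + (-4*⅓ - 1*⅕)))*59 = (-19 + (-42 + (-4/3 - ⅕)))*59 = (-19 + (-42 - 23/15))*59 = (-19 - 653/15)*59 = -938/15*59 = -55342/15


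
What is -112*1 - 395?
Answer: -507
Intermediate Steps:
-112*1 - 395 = -112 - 395 = -507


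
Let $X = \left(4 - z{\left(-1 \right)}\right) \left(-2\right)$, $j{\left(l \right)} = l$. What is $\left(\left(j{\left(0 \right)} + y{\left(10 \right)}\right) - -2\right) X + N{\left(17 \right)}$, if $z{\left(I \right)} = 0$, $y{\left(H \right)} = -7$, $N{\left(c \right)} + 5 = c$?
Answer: $52$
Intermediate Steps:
$N{\left(c \right)} = -5 + c$
$X = -8$ ($X = \left(4 - 0\right) \left(-2\right) = \left(4 + 0\right) \left(-2\right) = 4 \left(-2\right) = -8$)
$\left(\left(j{\left(0 \right)} + y{\left(10 \right)}\right) - -2\right) X + N{\left(17 \right)} = \left(\left(0 - 7\right) - -2\right) \left(-8\right) + \left(-5 + 17\right) = \left(-7 + 2\right) \left(-8\right) + 12 = \left(-5\right) \left(-8\right) + 12 = 40 + 12 = 52$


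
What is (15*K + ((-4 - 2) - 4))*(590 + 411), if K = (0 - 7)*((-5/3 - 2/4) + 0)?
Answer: 435435/2 ≈ 2.1772e+5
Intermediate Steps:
K = 91/6 (K = -7*((-5*1/3 - 2*1/4) + 0) = -7*((-5/3 - 1/2) + 0) = -7*(-13/6 + 0) = -7*(-13/6) = 91/6 ≈ 15.167)
(15*K + ((-4 - 2) - 4))*(590 + 411) = (15*(91/6) + ((-4 - 2) - 4))*(590 + 411) = (455/2 + (-6 - 4))*1001 = (455/2 - 10)*1001 = (435/2)*1001 = 435435/2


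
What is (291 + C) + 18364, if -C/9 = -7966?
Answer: 90349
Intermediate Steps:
C = 71694 (C = -9*(-7966) = 71694)
(291 + C) + 18364 = (291 + 71694) + 18364 = 71985 + 18364 = 90349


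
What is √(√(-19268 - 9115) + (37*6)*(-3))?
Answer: √(-666 + I*√28383) ≈ 3.2387 + 26.009*I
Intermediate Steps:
√(√(-19268 - 9115) + (37*6)*(-3)) = √(√(-28383) + 222*(-3)) = √(I*√28383 - 666) = √(-666 + I*√28383)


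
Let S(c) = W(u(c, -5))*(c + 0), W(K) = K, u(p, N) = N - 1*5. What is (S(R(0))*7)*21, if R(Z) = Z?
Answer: 0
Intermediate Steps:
u(p, N) = -5 + N (u(p, N) = N - 5 = -5 + N)
S(c) = -10*c (S(c) = (-5 - 5)*(c + 0) = -10*c)
(S(R(0))*7)*21 = (-10*0*7)*21 = (0*7)*21 = 0*21 = 0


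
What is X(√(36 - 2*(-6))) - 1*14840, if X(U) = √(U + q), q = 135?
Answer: -14840 + √(135 + 4*√3) ≈ -14828.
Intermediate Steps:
X(U) = √(135 + U) (X(U) = √(U + 135) = √(135 + U))
X(√(36 - 2*(-6))) - 1*14840 = √(135 + √(36 - 2*(-6))) - 1*14840 = √(135 + √(36 + 12)) - 14840 = √(135 + √48) - 14840 = √(135 + 4*√3) - 14840 = -14840 + √(135 + 4*√3)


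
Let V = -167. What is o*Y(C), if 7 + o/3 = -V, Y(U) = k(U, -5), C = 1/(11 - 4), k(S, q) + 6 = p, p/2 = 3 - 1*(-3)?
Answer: 2880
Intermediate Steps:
p = 12 (p = 2*(3 - 1*(-3)) = 2*(3 + 3) = 2*6 = 12)
k(S, q) = 6 (k(S, q) = -6 + 12 = 6)
C = ⅐ (C = 1/7 = ⅐ ≈ 0.14286)
Y(U) = 6
o = 480 (o = -21 + 3*(-1*(-167)) = -21 + 3*167 = -21 + 501 = 480)
o*Y(C) = 480*6 = 2880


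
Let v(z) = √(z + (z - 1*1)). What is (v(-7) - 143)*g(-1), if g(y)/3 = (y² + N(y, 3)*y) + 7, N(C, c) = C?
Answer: -3861 + 27*I*√15 ≈ -3861.0 + 104.57*I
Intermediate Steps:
v(z) = √(-1 + 2*z) (v(z) = √(z + (z - 1)) = √(z + (-1 + z)) = √(-1 + 2*z))
g(y) = 21 + 6*y² (g(y) = 3*((y² + y*y) + 7) = 3*((y² + y²) + 7) = 3*(2*y² + 7) = 3*(7 + 2*y²) = 21 + 6*y²)
(v(-7) - 143)*g(-1) = (√(-1 + 2*(-7)) - 143)*(21 + 6*(-1)²) = (√(-1 - 14) - 143)*(21 + 6*1) = (√(-15) - 143)*(21 + 6) = (I*√15 - 143)*27 = (-143 + I*√15)*27 = -3861 + 27*I*√15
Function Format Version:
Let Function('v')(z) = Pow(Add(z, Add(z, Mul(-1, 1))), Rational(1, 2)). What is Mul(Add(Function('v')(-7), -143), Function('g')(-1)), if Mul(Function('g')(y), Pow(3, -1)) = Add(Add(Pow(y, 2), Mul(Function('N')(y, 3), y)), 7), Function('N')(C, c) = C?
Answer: Add(-3861, Mul(27, I, Pow(15, Rational(1, 2)))) ≈ Add(-3861.0, Mul(104.57, I))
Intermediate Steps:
Function('v')(z) = Pow(Add(-1, Mul(2, z)), Rational(1, 2)) (Function('v')(z) = Pow(Add(z, Add(z, -1)), Rational(1, 2)) = Pow(Add(z, Add(-1, z)), Rational(1, 2)) = Pow(Add(-1, Mul(2, z)), Rational(1, 2)))
Function('g')(y) = Add(21, Mul(6, Pow(y, 2))) (Function('g')(y) = Mul(3, Add(Add(Pow(y, 2), Mul(y, y)), 7)) = Mul(3, Add(Add(Pow(y, 2), Pow(y, 2)), 7)) = Mul(3, Add(Mul(2, Pow(y, 2)), 7)) = Mul(3, Add(7, Mul(2, Pow(y, 2)))) = Add(21, Mul(6, Pow(y, 2))))
Mul(Add(Function('v')(-7), -143), Function('g')(-1)) = Mul(Add(Pow(Add(-1, Mul(2, -7)), Rational(1, 2)), -143), Add(21, Mul(6, Pow(-1, 2)))) = Mul(Add(Pow(Add(-1, -14), Rational(1, 2)), -143), Add(21, Mul(6, 1))) = Mul(Add(Pow(-15, Rational(1, 2)), -143), Add(21, 6)) = Mul(Add(Mul(I, Pow(15, Rational(1, 2))), -143), 27) = Mul(Add(-143, Mul(I, Pow(15, Rational(1, 2)))), 27) = Add(-3861, Mul(27, I, Pow(15, Rational(1, 2))))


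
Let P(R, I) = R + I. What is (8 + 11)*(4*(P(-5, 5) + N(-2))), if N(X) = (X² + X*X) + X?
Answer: 456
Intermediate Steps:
N(X) = X + 2*X² (N(X) = (X² + X²) + X = 2*X² + X = X + 2*X²)
P(R, I) = I + R
(8 + 11)*(4*(P(-5, 5) + N(-2))) = (8 + 11)*(4*((5 - 5) - 2*(1 + 2*(-2)))) = 19*(4*(0 - 2*(1 - 4))) = 19*(4*(0 - 2*(-3))) = 19*(4*(0 + 6)) = 19*(4*6) = 19*24 = 456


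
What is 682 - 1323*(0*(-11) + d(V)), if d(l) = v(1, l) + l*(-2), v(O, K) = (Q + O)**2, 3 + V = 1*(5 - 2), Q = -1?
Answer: 682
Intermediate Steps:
V = 0 (V = -3 + 1*(5 - 2) = -3 + 1*3 = -3 + 3 = 0)
v(O, K) = (-1 + O)**2
d(l) = -2*l (d(l) = (-1 + 1)**2 + l*(-2) = 0**2 - 2*l = 0 - 2*l = -2*l)
682 - 1323*(0*(-11) + d(V)) = 682 - 1323*(0*(-11) - 2*0) = 682 - 1323*(0 + 0) = 682 - 1323*0 = 682 + 0 = 682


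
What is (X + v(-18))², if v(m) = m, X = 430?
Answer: 169744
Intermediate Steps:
(X + v(-18))² = (430 - 18)² = 412² = 169744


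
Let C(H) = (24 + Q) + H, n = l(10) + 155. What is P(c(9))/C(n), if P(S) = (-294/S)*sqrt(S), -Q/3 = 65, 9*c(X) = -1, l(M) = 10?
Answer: -147*I ≈ -147.0*I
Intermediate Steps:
c(X) = -1/9 (c(X) = (1/9)*(-1) = -1/9)
Q = -195 (Q = -3*65 = -195)
n = 165 (n = 10 + 155 = 165)
C(H) = -171 + H (C(H) = (24 - 195) + H = -171 + H)
P(S) = -294/sqrt(S)
P(c(9))/C(n) = (-(-882)*I)/(-171 + 165) = -(-882)*I/(-6) = (882*I)*(-1/6) = -147*I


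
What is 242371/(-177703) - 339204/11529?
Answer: -21023954557/682912629 ≈ -30.786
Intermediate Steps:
242371/(-177703) - 339204/11529 = 242371*(-1/177703) - 339204*1/11529 = -242371/177703 - 113068/3843 = -21023954557/682912629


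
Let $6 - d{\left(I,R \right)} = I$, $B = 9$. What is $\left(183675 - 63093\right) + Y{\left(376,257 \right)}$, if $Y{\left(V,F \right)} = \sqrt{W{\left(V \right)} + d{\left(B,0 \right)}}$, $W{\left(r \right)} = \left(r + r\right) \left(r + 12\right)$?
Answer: $120582 + \sqrt{291773} \approx 1.2112 \cdot 10^{5}$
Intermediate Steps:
$W{\left(r \right)} = 2 r \left(12 + r\right)$
$d{\left(I,R \right)} = 6 - I$
$Y{\left(V,F \right)} = \sqrt{-3 + 2 V \left(12 + V\right)}$ ($Y{\left(V,F \right)} = \sqrt{2 V \left(12 + V\right) + \left(6 - 9\right)} = \sqrt{2 V \left(12 + V\right) - 3} = \sqrt{-3 + 2 V \left(12 + V\right)}$)
$\left(183675 - 63093\right) + Y{\left(376,257 \right)} = \left(183675 - 63093\right) + \sqrt{-3 + 2 \cdot 376 \left(12 + 376\right)} = 120582 + \sqrt{-3 + 2 \cdot 376 \cdot 388} = 120582 + \sqrt{-3 + 291776} = 120582 + \sqrt{291773}$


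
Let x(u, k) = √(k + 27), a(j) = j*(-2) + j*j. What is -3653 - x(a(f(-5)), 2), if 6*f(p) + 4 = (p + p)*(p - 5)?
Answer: -3653 - √29 ≈ -3658.4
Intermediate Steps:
f(p) = -⅔ + p*(-5 + p)/3 (f(p) = -⅔ + ((p + p)*(p - 5))/6 = -⅔ + ((2*p)*(-5 + p))/6 = -⅔ + (2*p*(-5 + p))/6 = -⅔ + p*(-5 + p)/3)
a(j) = j² - 2*j (a(j) = -2*j + j² = j² - 2*j)
x(u, k) = √(27 + k)
-3653 - x(a(f(-5)), 2) = -3653 - √(27 + 2) = -3653 - √29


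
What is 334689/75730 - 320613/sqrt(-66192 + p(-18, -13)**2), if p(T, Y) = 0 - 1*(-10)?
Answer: 334689/75730 + 320613*I*sqrt(16523)/33046 ≈ 4.4195 + 1247.1*I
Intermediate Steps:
p(T, Y) = 10 (p(T, Y) = 0 + 10 = 10)
334689/75730 - 320613/sqrt(-66192 + p(-18, -13)**2) = 334689/75730 - 320613/sqrt(-66192 + 10**2) = 334689*(1/75730) - 320613/sqrt(-66192 + 100) = 334689/75730 - 320613*(-I*sqrt(16523)/33046) = 334689/75730 - (-320613)*I*sqrt(16523)/33046 = 334689/75730 + 320613*I*sqrt(16523)/33046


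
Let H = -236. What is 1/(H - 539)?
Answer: -1/775 ≈ -0.0012903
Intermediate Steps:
1/(H - 539) = 1/(-236 - 539) = 1/(-775) = -1/775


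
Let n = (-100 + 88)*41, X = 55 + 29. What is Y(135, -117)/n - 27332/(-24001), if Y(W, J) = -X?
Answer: 1288619/984041 ≈ 1.3095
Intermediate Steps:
X = 84
n = -492 (n = -12*41 = -492)
Y(W, J) = -84 (Y(W, J) = -1*84 = -84)
Y(135, -117)/n - 27332/(-24001) = -84/(-492) - 27332/(-24001) = -84*(-1/492) - 27332*(-1/24001) = 7/41 + 27332/24001 = 1288619/984041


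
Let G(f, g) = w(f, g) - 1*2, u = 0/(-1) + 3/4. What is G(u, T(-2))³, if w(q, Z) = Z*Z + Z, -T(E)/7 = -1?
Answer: 157464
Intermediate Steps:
u = ¾ (u = 0*(-1) + 3*(¼) = 0 + ¾ = ¾ ≈ 0.75000)
T(E) = 7 (T(E) = -7*(-1) = 7)
w(q, Z) = Z + Z² (w(q, Z) = Z² + Z = Z + Z²)
G(f, g) = -2 + g*(1 + g) (G(f, g) = g*(1 + g) - 1*2 = g*(1 + g) - 2 = -2 + g*(1 + g))
G(u, T(-2))³ = (-2 + 7*(1 + 7))³ = (-2 + 7*8)³ = (-2 + 56)³ = 54³ = 157464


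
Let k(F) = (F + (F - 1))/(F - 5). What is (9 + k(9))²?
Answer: 2809/16 ≈ 175.56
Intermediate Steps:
k(F) = (-1 + 2*F)/(-5 + F) (k(F) = (F + (-1 + F))/(-5 + F) = (-1 + 2*F)/(-5 + F))
(9 + k(9))² = (9 + (-1 + 2*9)/(-5 + 9))² = (9 + (-1 + 18)/4)² = (9 + (¼)*17)² = (9 + 17/4)² = (53/4)² = 2809/16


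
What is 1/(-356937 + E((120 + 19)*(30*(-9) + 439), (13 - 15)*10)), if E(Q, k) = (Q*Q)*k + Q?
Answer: -1/11036875066 ≈ -9.0605e-11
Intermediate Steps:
E(Q, k) = Q + k*Q**2 (E(Q, k) = Q**2*k + Q = k*Q**2 + Q = Q + k*Q**2)
1/(-356937 + E((120 + 19)*(30*(-9) + 439), (13 - 15)*10)) = 1/(-356937 + ((120 + 19)*(30*(-9) + 439))*(1 + ((120 + 19)*(30*(-9) + 439))*((13 - 15)*10))) = 1/(-356937 + (139*(-270 + 439))*(1 + (139*(-270 + 439))*(-2*10))) = 1/(-356937 + (139*169)*(1 + (139*169)*(-20))) = 1/(-356937 + 23491*(1 + 23491*(-20))) = 1/(-356937 + 23491*(1 - 469820)) = 1/(-356937 + 23491*(-469819)) = 1/(-356937 - 11036518129) = 1/(-11036875066) = -1/11036875066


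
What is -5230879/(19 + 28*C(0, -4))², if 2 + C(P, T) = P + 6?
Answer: -5230879/17161 ≈ -304.81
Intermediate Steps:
C(P, T) = 4 + P (C(P, T) = -2 + (P + 6) = -2 + (6 + P) = 4 + P)
-5230879/(19 + 28*C(0, -4))² = -5230879/(19 + 28*(4 + 0))² = -5230879/(19 + 28*4)² = -5230879/(19 + 112)² = -5230879/(131²) = -5230879/17161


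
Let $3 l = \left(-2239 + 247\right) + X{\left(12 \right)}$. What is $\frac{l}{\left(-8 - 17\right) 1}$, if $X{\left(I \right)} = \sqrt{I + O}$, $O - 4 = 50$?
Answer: $\frac{664}{25} - \frac{\sqrt{66}}{75} \approx 26.452$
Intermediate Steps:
$O = 54$ ($O = 4 + 50 = 54$)
$X{\left(I \right)} = \sqrt{54 + I}$ ($X{\left(I \right)} = \sqrt{I + 54} = \sqrt{54 + I}$)
$l = -664 + \frac{\sqrt{66}}{3}$ ($l = \frac{\left(-2239 + 247\right) + \sqrt{54 + 12}}{3} = \frac{-1992 + \sqrt{66}}{3} = -664 + \frac{\sqrt{66}}{3} \approx -661.29$)
$\frac{l}{\left(-8 - 17\right) 1} = \frac{-664 + \frac{\sqrt{66}}{3}}{\left(-8 - 17\right) 1} = \frac{-664 + \frac{\sqrt{66}}{3}}{\left(-25\right) 1} = \frac{-664 + \frac{\sqrt{66}}{3}}{-25} = \left(-664 + \frac{\sqrt{66}}{3}\right) \left(- \frac{1}{25}\right) = \frac{664}{25} - \frac{\sqrt{66}}{75}$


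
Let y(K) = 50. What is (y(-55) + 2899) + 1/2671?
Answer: 7876780/2671 ≈ 2949.0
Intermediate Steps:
(y(-55) + 2899) + 1/2671 = (50 + 2899) + 1/2671 = 2949 + 1/2671 = 7876780/2671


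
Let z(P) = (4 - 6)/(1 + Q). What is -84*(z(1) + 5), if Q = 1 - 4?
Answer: -504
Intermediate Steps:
Q = -3
z(P) = 1 (z(P) = (4 - 6)/(1 - 3) = -2/(-2) = -2*(-1/2) = 1)
-84*(z(1) + 5) = -84*(1 + 5) = -84*6 = -504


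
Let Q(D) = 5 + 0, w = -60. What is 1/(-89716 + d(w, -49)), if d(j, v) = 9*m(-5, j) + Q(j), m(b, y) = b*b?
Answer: -1/89486 ≈ -1.1175e-5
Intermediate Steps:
Q(D) = 5
m(b, y) = b**2
d(j, v) = 230 (d(j, v) = 9*(-5)**2 + 5 = 9*25 + 5 = 225 + 5 = 230)
1/(-89716 + d(w, -49)) = 1/(-89716 + 230) = 1/(-89486) = -1/89486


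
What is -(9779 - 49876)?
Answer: 40097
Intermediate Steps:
-(9779 - 49876) = -1*(-40097) = 40097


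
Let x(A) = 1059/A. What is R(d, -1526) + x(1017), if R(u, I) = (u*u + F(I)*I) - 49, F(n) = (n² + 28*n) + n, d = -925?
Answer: -1181473441891/339 ≈ -3.4852e+9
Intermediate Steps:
F(n) = n² + 29*n
R(u, I) = -49 + u² + I²*(29 + I) (R(u, I) = (u*u + (I*(29 + I))*I) - 49 = (u² + I²*(29 + I)) - 49 = -49 + u² + I²*(29 + I))
R(d, -1526) + x(1017) = (-49 + (-925)² + (-1526)²*(29 - 1526)) + 1059/1017 = (-49 + 855625 + 2328676*(-1497)) + 1059*(1/1017) = (-49 + 855625 - 3486027972) + 353/339 = -3485172396 + 353/339 = -1181473441891/339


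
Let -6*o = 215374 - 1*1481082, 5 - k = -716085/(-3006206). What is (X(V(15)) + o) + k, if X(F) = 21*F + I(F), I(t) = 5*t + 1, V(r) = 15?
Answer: 1906058716397/9018618 ≈ 2.1135e+5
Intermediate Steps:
k = 14314945/3006206 (k = 5 - (-716085)/(-3006206) = 5 - (-716085)*(-1)/3006206 = 5 - 1*716085/3006206 = 5 - 716085/3006206 = 14314945/3006206 ≈ 4.7618)
I(t) = 1 + 5*t
o = 632854/3 (o = -(215374 - 1*1481082)/6 = -(215374 - 1481082)/6 = -⅙*(-1265708) = 632854/3 ≈ 2.1095e+5)
X(F) = 1 + 26*F (X(F) = 21*F + (1 + 5*F) = 1 + 26*F)
(X(V(15)) + o) + k = ((1 + 26*15) + 632854/3) + 14314945/3006206 = ((1 + 390) + 632854/3) + 14314945/3006206 = (391 + 632854/3) + 14314945/3006206 = 634027/3 + 14314945/3006206 = 1906058716397/9018618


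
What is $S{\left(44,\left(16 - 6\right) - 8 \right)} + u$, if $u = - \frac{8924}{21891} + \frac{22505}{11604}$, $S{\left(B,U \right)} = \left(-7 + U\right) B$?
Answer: $- \frac{6166221469}{28224796} \approx -218.47$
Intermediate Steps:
$S{\left(B,U \right)} = B \left(-7 + U\right)$
$u = \frac{43233651}{28224796}$ ($u = \left(-8924\right) \frac{1}{21891} + 22505 \cdot \frac{1}{11604} = - \frac{8924}{21891} + \frac{22505}{11604} = \frac{43233651}{28224796} \approx 1.5318$)
$S{\left(44,\left(16 - 6\right) - 8 \right)} + u = 44 \left(-7 + \left(\left(16 - 6\right) - 8\right)\right) + \frac{43233651}{28224796} = 44 \left(-7 + \left(10 - 8\right)\right) + \frac{43233651}{28224796} = 44 \left(-7 + 2\right) + \frac{43233651}{28224796} = 44 \left(-5\right) + \frac{43233651}{28224796} = -220 + \frac{43233651}{28224796} = - \frac{6166221469}{28224796}$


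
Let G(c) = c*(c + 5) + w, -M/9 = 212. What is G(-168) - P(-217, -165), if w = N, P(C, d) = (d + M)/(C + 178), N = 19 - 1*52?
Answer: 354872/13 ≈ 27298.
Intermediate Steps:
M = -1908 (M = -9*212 = -1908)
N = -33 (N = 19 - 52 = -33)
P(C, d) = (-1908 + d)/(178 + C) (P(C, d) = (d - 1908)/(C + 178) = (-1908 + d)/(178 + C))
w = -33
G(c) = -33 + c*(5 + c) (G(c) = c*(c + 5) - 33 = c*(5 + c) - 33 = -33 + c*(5 + c))
G(-168) - P(-217, -165) = (-33 + (-168)**2 + 5*(-168)) - (-1908 - 165)/(178 - 217) = (-33 + 28224 - 840) - (-2073)/(-39) = 27351 - (-1)*(-2073)/39 = 27351 - 1*691/13 = 27351 - 691/13 = 354872/13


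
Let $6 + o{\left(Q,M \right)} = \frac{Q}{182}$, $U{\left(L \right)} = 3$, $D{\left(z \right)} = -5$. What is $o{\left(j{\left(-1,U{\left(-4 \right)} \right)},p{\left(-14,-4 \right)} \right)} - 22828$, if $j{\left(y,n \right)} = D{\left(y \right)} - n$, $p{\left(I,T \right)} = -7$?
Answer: $- \frac{2077898}{91} \approx -22834.0$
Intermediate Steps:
$j{\left(y,n \right)} = -5 - n$
$o{\left(Q,M \right)} = -6 + \frac{Q}{182}$
$o{\left(j{\left(-1,U{\left(-4 \right)} \right)},p{\left(-14,-4 \right)} \right)} - 22828 = \left(-6 + \frac{-5 - 3}{182}\right) - 22828 = \left(-6 + \frac{1}{182} \left(-8\right)\right) - 22828 = \left(-6 - \frac{4}{91}\right) - 22828 = - \frac{550}{91} - 22828 = - \frac{2077898}{91}$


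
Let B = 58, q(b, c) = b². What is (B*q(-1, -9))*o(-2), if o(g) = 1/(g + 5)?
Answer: 58/3 ≈ 19.333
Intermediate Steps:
o(g) = 1/(5 + g)
(B*q(-1, -9))*o(-2) = (58*(-1)²)/(5 - 2) = (58*1)/3 = 58*(⅓) = 58/3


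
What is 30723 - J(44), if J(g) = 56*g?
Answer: 28259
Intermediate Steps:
30723 - J(44) = 30723 - 56*44 = 30723 - 1*2464 = 30723 - 2464 = 28259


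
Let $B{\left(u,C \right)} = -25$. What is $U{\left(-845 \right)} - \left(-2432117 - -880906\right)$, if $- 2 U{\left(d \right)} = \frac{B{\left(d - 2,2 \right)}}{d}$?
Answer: $\frac{524309313}{338} \approx 1.5512 \cdot 10^{6}$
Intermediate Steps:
$U{\left(d \right)} = \frac{25}{2 d}$ ($U{\left(d \right)} = - \frac{\left(-25\right) \frac{1}{d}}{2} = \frac{25}{2 d}$)
$U{\left(-845 \right)} - \left(-2432117 - -880906\right) = \frac{25}{2 \left(-845\right)} - \left(-2432117 - -880906\right) = \frac{25}{2} \left(- \frac{1}{845}\right) - \left(-2432117 + 880906\right) = - \frac{5}{338} - -1551211 = - \frac{5}{338} + 1551211 = \frac{524309313}{338}$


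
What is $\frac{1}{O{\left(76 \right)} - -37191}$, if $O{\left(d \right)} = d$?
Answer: $\frac{1}{37267} \approx 2.6833 \cdot 10^{-5}$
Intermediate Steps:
$\frac{1}{O{\left(76 \right)} - -37191} = \frac{1}{76 - -37191} = \frac{1}{76 + 37191} = \frac{1}{37267}$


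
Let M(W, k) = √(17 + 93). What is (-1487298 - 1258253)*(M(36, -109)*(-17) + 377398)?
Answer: -1036165456298 + 46674367*√110 ≈ -1.0357e+12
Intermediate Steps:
M(W, k) = √110
(-1487298 - 1258253)*(M(36, -109)*(-17) + 377398) = (-1487298 - 1258253)*(√110*(-17) + 377398) = -2745551*(-17*√110 + 377398) = -2745551*(377398 - 17*√110) = -1036165456298 + 46674367*√110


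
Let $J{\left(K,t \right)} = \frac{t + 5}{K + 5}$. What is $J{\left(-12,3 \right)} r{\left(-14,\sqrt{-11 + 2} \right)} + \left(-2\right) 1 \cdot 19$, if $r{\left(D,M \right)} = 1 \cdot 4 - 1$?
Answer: $- \frac{290}{7} \approx -41.429$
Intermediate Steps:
$J{\left(K,t \right)} = \frac{5 + t}{5 + K}$
$r{\left(D,M \right)} = 3$ ($r{\left(D,M \right)} = 4 - 1 = 3$)
$J{\left(-12,3 \right)} r{\left(-14,\sqrt{-11 + 2} \right)} + \left(-2\right) 1 \cdot 19 = \frac{5 + 3}{5 - 12} \cdot 3 + \left(-2\right) 1 \cdot 19 = \frac{1}{-7} \cdot 8 \cdot 3 - 38 = \left(- \frac{1}{7}\right) 8 \cdot 3 - 38 = \left(- \frac{8}{7}\right) 3 - 38 = - \frac{24}{7} - 38 = - \frac{290}{7}$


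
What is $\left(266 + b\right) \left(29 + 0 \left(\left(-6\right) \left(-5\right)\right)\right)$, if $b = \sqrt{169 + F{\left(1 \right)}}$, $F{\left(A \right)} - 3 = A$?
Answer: $7714 + 29 \sqrt{173} \approx 8095.4$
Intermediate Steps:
$F{\left(A \right)} = 3 + A$
$b = \sqrt{173}$ ($b = \sqrt{169 + \left(3 + 1\right)} = \sqrt{169 + 4} = \sqrt{173} \approx 13.153$)
$\left(266 + b\right) \left(29 + 0 \left(\left(-6\right) \left(-5\right)\right)\right) = \left(266 + \sqrt{173}\right) \left(29 + 0 \left(\left(-6\right) \left(-5\right)\right)\right) = \left(266 + \sqrt{173}\right) \left(29 + 0 \cdot 30\right) = \left(266 + \sqrt{173}\right) \left(29 + 0\right) = \left(266 + \sqrt{173}\right) 29 = 7714 + 29 \sqrt{173}$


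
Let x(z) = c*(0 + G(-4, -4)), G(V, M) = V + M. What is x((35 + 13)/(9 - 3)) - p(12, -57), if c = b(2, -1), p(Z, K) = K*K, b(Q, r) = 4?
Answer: -3281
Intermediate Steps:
p(Z, K) = K²
c = 4
G(V, M) = M + V
x(z) = -32 (x(z) = 4*(0 + (-4 - 4)) = 4*(0 - 8) = 4*(-8) = -32)
x((35 + 13)/(9 - 3)) - p(12, -57) = -32 - 1*(-57)² = -32 - 1*3249 = -32 - 3249 = -3281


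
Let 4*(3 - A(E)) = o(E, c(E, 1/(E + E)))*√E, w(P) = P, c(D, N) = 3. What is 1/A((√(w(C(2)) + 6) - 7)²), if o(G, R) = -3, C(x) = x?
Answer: 44/339 + 8*√2/339 ≈ 0.16317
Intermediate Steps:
A(E) = 3 + 3*√E/4 (A(E) = 3 - (-3)*√E/4 = 3 + 3*√E/4)
1/A((√(w(C(2)) + 6) - 7)²) = 1/(3 + 3*√((√(2 + 6) - 7)²)/4) = 1/(3 + 3*√((√8 - 7)²)/4) = 1/(3 + 3*√((2*√2 - 7)²)/4) = 1/(3 + 3*√((-7 + 2*√2)²)/4) = 1/(3 + 3*(7 - 2*√2)/4) = 1/(3 + (21/4 - 3*√2/2)) = 1/(33/4 - 3*√2/2)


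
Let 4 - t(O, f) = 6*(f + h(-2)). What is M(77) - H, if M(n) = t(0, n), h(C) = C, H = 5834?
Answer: -6280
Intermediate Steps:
t(O, f) = 16 - 6*f (t(O, f) = 4 - 6*(f - 2) = 4 - 6*(-2 + f) = 4 - (-12 + 6*f) = 4 + (12 - 6*f) = 16 - 6*f)
M(n) = 16 - 6*n
M(77) - H = (16 - 6*77) - 1*5834 = (16 - 462) - 5834 = -446 - 5834 = -6280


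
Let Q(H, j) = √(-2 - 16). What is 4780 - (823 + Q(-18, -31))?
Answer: 3957 - 3*I*√2 ≈ 3957.0 - 4.2426*I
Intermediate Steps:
Q(H, j) = 3*I*√2 (Q(H, j) = √(-18) = 3*I*√2)
4780 - (823 + Q(-18, -31)) = 4780 - (823 + 3*I*√2) = 4780 + (-823 - 3*I*√2) = 3957 - 3*I*√2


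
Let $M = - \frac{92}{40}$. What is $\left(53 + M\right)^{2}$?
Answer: $\frac{257049}{100} \approx 2570.5$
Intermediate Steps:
$M = - \frac{23}{10}$ ($M = \left(-92\right) \frac{1}{40} = - \frac{23}{10} \approx -2.3$)
$\left(53 + M\right)^{2} = \left(53 - \frac{23}{10}\right)^{2} = \left(\frac{507}{10}\right)^{2} = \frac{257049}{100}$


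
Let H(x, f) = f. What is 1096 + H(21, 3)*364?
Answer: 2188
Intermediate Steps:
1096 + H(21, 3)*364 = 1096 + 3*364 = 1096 + 1092 = 2188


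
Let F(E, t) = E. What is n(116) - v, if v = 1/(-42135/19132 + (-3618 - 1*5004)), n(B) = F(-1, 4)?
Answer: -164979107/164998239 ≈ -0.99988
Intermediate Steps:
n(B) = -1
v = -19132/164998239 (v = 1/(-42135*1/19132 + (-3618 - 5004)) = 1/(-42135/19132 - 8622) = 1/(-164998239/19132) = -19132/164998239 ≈ -0.00011595)
n(116) - v = -1 - 1*(-19132/164998239) = -1 + 19132/164998239 = -164979107/164998239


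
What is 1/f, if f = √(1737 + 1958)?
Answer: √3695/3695 ≈ 0.016451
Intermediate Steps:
f = √3695 ≈ 60.786
1/f = 1/(√3695) = √3695/3695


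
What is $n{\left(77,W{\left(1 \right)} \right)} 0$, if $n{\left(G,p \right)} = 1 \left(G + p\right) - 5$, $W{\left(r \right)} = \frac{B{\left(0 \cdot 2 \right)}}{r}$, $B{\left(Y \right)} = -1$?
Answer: $0$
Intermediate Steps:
$W{\left(r \right)} = - \frac{1}{r}$
$n{\left(G,p \right)} = -5 + G + p$ ($n{\left(G,p \right)} = \left(G + p\right) - 5 = -5 + G + p$)
$n{\left(77,W{\left(1 \right)} \right)} 0 = \left(-5 + 77 - 1^{-1}\right) 0 = \left(-5 + 77 - 1\right) 0 = 71 \cdot 0 = 0$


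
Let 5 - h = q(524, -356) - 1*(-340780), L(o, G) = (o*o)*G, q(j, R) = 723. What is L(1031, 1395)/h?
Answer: -1482830595/341498 ≈ -4342.1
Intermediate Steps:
L(o, G) = G*o² (L(o, G) = o²*G = G*o²)
h = -341498 (h = 5 - (723 - 1*(-340780)) = 5 - (723 + 340780) = 5 - 1*341503 = 5 - 341503 = -341498)
L(1031, 1395)/h = (1395*1031²)/(-341498) = (1395*1062961)*(-1/341498) = 1482830595*(-1/341498) = -1482830595/341498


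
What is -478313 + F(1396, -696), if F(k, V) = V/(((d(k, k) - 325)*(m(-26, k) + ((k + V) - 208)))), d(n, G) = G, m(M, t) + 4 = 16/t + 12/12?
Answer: -1004909308577/2100945 ≈ -4.7831e+5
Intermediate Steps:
m(M, t) = -3 + 16/t (m(M, t) = -4 + (16/t + 12/12) = -4 + (16/t + 12*(1/12)) = -4 + (16/t + 1) = -4 + (1 + 16/t) = -3 + 16/t)
F(k, V) = V/((-325 + k)*(-211 + V + k + 16/k)) (F(k, V) = V/(((k - 325)*((-3 + 16/k) + ((k + V) - 208)))) = V/(((-325 + k)*((-3 + 16/k) + ((V + k) - 208)))) = V/(((-325 + k)*((-3 + 16/k) + (-208 + V + k)))) = V/(((-325 + k)*(-211 + V + k + 16/k))) = V*(1/((-325 + k)*(-211 + V + k + 16/k))) = V/((-325 + k)*(-211 + V + k + 16/k)))
-478313 + F(1396, -696) = -478313 - 696*1396/(-5200 + 975*1396 + 1396*(67616 + 1396**2 - 536*1396 - 325*(-696) - 696*1396)) = -478313 - 696*1396/(-5200 + 1361100 + 1396*(67616 + 1948816 - 748256 + 226200 - 971616)) = -478313 - 696*1396/(-5200 + 1361100 + 1396*522760) = -478313 - 696*1396/(-5200 + 1361100 + 729772960) = -478313 - 696*1396/731128860 = -478313 - 696*1396*1/731128860 = -478313 - 2792/2100945 = -1004909308577/2100945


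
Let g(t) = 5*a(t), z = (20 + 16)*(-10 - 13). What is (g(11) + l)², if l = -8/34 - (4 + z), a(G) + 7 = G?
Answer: 205750336/289 ≈ 7.1194e+5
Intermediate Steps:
z = -828 (z = 36*(-23) = -828)
a(G) = -7 + G
g(t) = -35 + 5*t (g(t) = 5*(-7 + t) = -35 + 5*t)
l = 14004/17 (l = -8/34 - (4 - 828) = -8*1/34 - 1*(-824) = -4/17 + 824 = 14004/17 ≈ 823.76)
(g(11) + l)² = ((-35 + 5*11) + 14004/17)² = ((-35 + 55) + 14004/17)² = (20 + 14004/17)² = (14344/17)² = 205750336/289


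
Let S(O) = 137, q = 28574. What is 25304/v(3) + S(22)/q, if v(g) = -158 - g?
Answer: -103287777/657202 ≈ -157.16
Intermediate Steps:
25304/v(3) + S(22)/q = 25304/(-158 - 1*3) + 137/28574 = 25304/(-158 - 3) + 137*(1/28574) = 25304/(-161) + 137/28574 = 25304*(-1/161) + 137/28574 = -25304/161 + 137/28574 = -103287777/657202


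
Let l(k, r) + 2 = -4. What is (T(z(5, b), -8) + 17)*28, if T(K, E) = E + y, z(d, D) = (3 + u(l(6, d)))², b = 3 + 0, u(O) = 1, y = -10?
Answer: -28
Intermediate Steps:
l(k, r) = -6 (l(k, r) = -2 - 4 = -6)
b = 3
z(d, D) = 16 (z(d, D) = (3 + 1)² = 4² = 16)
T(K, E) = -10 + E (T(K, E) = E - 10 = -10 + E)
(T(z(5, b), -8) + 17)*28 = ((-10 - 8) + 17)*28 = (-18 + 17)*28 = -1*28 = -28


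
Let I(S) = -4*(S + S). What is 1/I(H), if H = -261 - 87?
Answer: 1/2784 ≈ 0.00035920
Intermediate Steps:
H = -348
I(S) = -8*S
1/I(H) = 1/(-8*(-348)) = 1/2784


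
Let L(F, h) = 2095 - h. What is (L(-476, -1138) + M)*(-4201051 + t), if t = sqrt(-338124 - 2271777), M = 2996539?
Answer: -12602195160372 + 26997948*I*sqrt(32221) ≈ -1.2602e+13 + 4.8462e+9*I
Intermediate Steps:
t = 9*I*sqrt(32221) (t = sqrt(-2609901) = 9*I*sqrt(32221) ≈ 1615.5*I)
(L(-476, -1138) + M)*(-4201051 + t) = ((2095 - 1*(-1138)) + 2996539)*(-4201051 + 9*I*sqrt(32221)) = ((2095 + 1138) + 2996539)*(-4201051 + 9*I*sqrt(32221)) = (3233 + 2996539)*(-4201051 + 9*I*sqrt(32221)) = 2999772*(-4201051 + 9*I*sqrt(32221)) = -12602195160372 + 26997948*I*sqrt(32221)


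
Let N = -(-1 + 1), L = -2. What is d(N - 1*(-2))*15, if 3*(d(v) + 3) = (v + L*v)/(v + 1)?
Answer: -145/3 ≈ -48.333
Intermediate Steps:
N = 0 (N = -1*0 = 0)
d(v) = -3 - v/(3*(1 + v)) (d(v) = -3 + ((v - 2*v)/(v + 1))/3 = -3 + ((-v)/(1 + v))/3 = -3 + (-v/(1 + v))/3 = -3 - v/(3*(1 + v)))
d(N - 1*(-2))*15 = ((-9 - 10*(0 - 1*(-2)))/(3*(1 + (0 - 1*(-2)))))*15 = ((-9 - 10*(0 + 2))/(3*(1 + (0 + 2))))*15 = ((-9 - 10*2)/(3*(1 + 2)))*15 = ((⅓)*(-9 - 20)/3)*15 = ((⅓)*(⅓)*(-29))*15 = -29/9*15 = -145/3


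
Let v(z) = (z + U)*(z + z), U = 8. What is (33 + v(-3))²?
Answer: 9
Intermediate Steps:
v(z) = 2*z*(8 + z) (v(z) = (z + 8)*(z + z) = (8 + z)*(2*z) = 2*z*(8 + z))
(33 + v(-3))² = (33 + 2*(-3)*(8 - 3))² = (33 + 2*(-3)*5)² = (33 - 30)² = 3² = 9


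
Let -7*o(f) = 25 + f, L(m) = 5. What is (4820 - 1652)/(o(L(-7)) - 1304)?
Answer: -11088/4579 ≈ -2.4215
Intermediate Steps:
o(f) = -25/7 - f/7 (o(f) = -(25 + f)/7 = -25/7 - f/7)
(4820 - 1652)/(o(L(-7)) - 1304) = (4820 - 1652)/((-25/7 - ⅐*5) - 1304) = 3168/((-25/7 - 5/7) - 1304) = 3168/(-30/7 - 1304) = 3168/(-9158/7) = 3168*(-7/9158) = -11088/4579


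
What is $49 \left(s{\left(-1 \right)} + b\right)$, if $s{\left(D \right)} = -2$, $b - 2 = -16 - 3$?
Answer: $-931$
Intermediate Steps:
$b = -17$ ($b = 2 - 19 = -17$)
$49 \left(s{\left(-1 \right)} + b\right) = 49 \left(-2 - 17\right) = 49 \left(-19\right) = -931$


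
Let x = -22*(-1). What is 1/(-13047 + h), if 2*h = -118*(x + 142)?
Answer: -1/22723 ≈ -4.4008e-5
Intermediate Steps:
x = 22
h = -9676 (h = (-118*(22 + 142))/2 = (-118*164)/2 = (½)*(-19352) = -9676)
1/(-13047 + h) = 1/(-13047 - 9676) = 1/(-22723) = -1/22723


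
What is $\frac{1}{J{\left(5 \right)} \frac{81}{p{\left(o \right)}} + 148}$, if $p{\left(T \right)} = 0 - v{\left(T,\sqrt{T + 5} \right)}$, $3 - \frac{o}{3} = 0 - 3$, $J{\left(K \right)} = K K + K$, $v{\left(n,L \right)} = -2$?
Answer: $\frac{1}{1363} \approx 0.00073368$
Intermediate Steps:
$J{\left(K \right)} = K + K^{2}$ ($J{\left(K \right)} = K^{2} + K = K + K^{2}$)
$o = 18$ ($o = 9 - 3 \left(0 - 3\right) = 9 - -9 = 9 + 9 = 18$)
$p{\left(T \right)} = 2$ ($p{\left(T \right)} = 0 - -2 = 0 + 2 = 2$)
$\frac{1}{J{\left(5 \right)} \frac{81}{p{\left(o \right)}} + 148} = \frac{1}{5 \left(1 + 5\right) \frac{81}{2} + 148} = \frac{1}{5 \cdot 6 \cdot 81 \cdot \frac{1}{2} + 148} = \frac{1}{30 \cdot \frac{81}{2} + 148} = \frac{1}{1215 + 148} = \frac{1}{1363}$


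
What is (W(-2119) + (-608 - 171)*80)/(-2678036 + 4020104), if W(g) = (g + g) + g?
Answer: -9811/191724 ≈ -0.051172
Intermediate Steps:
W(g) = 3*g (W(g) = 2*g + g = 3*g)
(W(-2119) + (-608 - 171)*80)/(-2678036 + 4020104) = (3*(-2119) + (-608 - 171)*80)/(-2678036 + 4020104) = (-6357 - 779*80)/1342068 = (-6357 - 62320)*(1/1342068) = -68677*1/1342068 = -9811/191724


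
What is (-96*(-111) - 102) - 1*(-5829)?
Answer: 16383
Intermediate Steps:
(-96*(-111) - 102) - 1*(-5829) = (10656 - 102) + 5829 = 10554 + 5829 = 16383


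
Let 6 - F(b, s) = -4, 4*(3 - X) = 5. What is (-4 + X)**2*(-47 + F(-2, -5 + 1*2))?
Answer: -2997/16 ≈ -187.31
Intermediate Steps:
X = 7/4 (X = 3 - 1/4*5 = 3 - 5/4 = 7/4 ≈ 1.7500)
F(b, s) = 10 (F(b, s) = 6 - 1*(-4) = 6 + 4 = 10)
(-4 + X)**2*(-47 + F(-2, -5 + 1*2)) = (-4 + 7/4)**2*(-47 + 10) = (-9/4)**2*(-37) = (81/16)*(-37) = -2997/16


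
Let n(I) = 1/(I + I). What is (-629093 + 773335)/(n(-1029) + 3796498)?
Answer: 296850036/7813192883 ≈ 0.037993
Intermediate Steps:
n(I) = 1/(2*I)
(-629093 + 773335)/(n(-1029) + 3796498) = (-629093 + 773335)/((1/2)/(-1029) + 3796498) = 144242/((1/2)*(-1/1029) + 3796498) = 144242/(-1/2058 + 3796498) = 144242/(7813192883/2058) = 144242*(2058/7813192883) = 296850036/7813192883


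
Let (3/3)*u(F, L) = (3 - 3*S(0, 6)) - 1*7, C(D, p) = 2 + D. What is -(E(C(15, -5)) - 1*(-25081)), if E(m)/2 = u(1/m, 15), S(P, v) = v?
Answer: -25037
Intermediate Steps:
u(F, L) = -22 (u(F, L) = (3 - 3*6) - 1*7 = (3 - 18) - 7 = -15 - 7 = -22)
E(m) = -44 (E(m) = 2*(-22) = -44)
-(E(C(15, -5)) - 1*(-25081)) = -(-44 - 1*(-25081)) = -(-44 + 25081) = -1*25037 = -25037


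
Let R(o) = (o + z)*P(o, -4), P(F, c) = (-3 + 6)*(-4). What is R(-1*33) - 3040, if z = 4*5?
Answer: -2884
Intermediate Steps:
P(F, c) = -12 (P(F, c) = 3*(-4) = -12)
z = 20
R(o) = -240 - 12*o (R(o) = (o + 20)*(-12) = (20 + o)*(-12) = -240 - 12*o)
R(-1*33) - 3040 = (-240 - (-12)*33) - 3040 = (-240 - 12*(-33)) - 3040 = (-240 + 396) - 3040 = 156 - 3040 = -2884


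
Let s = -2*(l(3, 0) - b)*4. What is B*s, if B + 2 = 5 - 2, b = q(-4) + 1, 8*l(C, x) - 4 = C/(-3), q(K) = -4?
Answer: -27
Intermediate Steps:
l(C, x) = 1/2 - C/24 (l(C, x) = 1/2 + (C/(-3))/8 = 1/2 + (C*(-1/3))/8 = 1/2 + (-C/3)/8 = 1/2 - C/24)
b = -3 (b = -4 + 1 = -3)
B = 1 (B = -2 + (5 - 2) = -2 + 3 = 1)
s = -27 (s = -2*((1/2 - 1/24*3) - 1*(-3))*4 = -2*((1/2 - 1/8) + 3)*4 = -2*(3/8 + 3)*4 = -2*27/8*4 = -27/4*4 = -27)
B*s = 1*(-27) = -27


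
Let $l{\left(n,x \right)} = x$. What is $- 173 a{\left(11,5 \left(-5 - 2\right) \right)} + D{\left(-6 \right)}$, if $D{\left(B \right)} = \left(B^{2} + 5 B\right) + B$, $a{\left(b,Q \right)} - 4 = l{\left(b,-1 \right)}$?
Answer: $-519$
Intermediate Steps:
$a{\left(b,Q \right)} = 3$ ($a{\left(b,Q \right)} = 4 - 1 = 3$)
$D{\left(B \right)} = B^{2} + 6 B$
$- 173 a{\left(11,5 \left(-5 - 2\right) \right)} + D{\left(-6 \right)} = \left(-173\right) 3 - 6 \left(6 - 6\right) = -519 - 0 = -519 + 0 = -519$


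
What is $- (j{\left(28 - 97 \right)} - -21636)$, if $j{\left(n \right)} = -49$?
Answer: $-21587$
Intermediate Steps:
$- (j{\left(28 - 97 \right)} - -21636) = - (-49 - -21636) = - (-49 + 21636) = \left(-1\right) 21587 = -21587$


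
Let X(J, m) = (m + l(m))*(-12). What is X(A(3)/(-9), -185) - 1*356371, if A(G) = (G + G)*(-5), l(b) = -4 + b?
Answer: -351883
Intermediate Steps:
A(G) = -10*G (A(G) = (2*G)*(-5) = -10*G)
X(J, m) = 48 - 24*m (X(J, m) = (m + (-4 + m))*(-12) = (-4 + 2*m)*(-12) = 48 - 24*m)
X(A(3)/(-9), -185) - 1*356371 = (48 - 24*(-185)) - 1*356371 = (48 + 4440) - 356371 = 4488 - 356371 = -351883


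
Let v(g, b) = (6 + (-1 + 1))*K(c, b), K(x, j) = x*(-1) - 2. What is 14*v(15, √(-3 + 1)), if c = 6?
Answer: -672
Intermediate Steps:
K(x, j) = -2 - x (K(x, j) = -x - 2 = -2 - x)
v(g, b) = -48 (v(g, b) = (6 + (-1 + 1))*(-2 - 1*6) = (6 + 0)*(-2 - 6) = 6*(-8) = -48)
14*v(15, √(-3 + 1)) = 14*(-48) = -672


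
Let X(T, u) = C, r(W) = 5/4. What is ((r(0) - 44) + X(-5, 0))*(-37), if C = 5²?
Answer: 2627/4 ≈ 656.75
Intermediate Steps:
C = 25
r(W) = 5/4 (r(W) = 5*(¼) = 5/4)
X(T, u) = 25
((r(0) - 44) + X(-5, 0))*(-37) = ((5/4 - 44) + 25)*(-37) = (-171/4 + 25)*(-37) = -71/4*(-37) = 2627/4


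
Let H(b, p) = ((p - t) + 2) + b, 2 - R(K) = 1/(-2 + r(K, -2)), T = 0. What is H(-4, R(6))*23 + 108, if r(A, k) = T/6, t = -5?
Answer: 469/2 ≈ 234.50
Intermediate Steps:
r(A, k) = 0 (r(A, k) = 0/6 = 0*(⅙) = 0)
R(K) = 5/2 (R(K) = 2 - 1/(-2 + 0) = 2 - 1/(-2) = 2 - 1*(-½) = 2 + ½ = 5/2)
H(b, p) = 7 + b + p (H(b, p) = ((p - 1*(-5)) + 2) + b = ((p + 5) + 2) + b = ((5 + p) + 2) + b = (7 + p) + b = 7 + b + p)
H(-4, R(6))*23 + 108 = (7 - 4 + 5/2)*23 + 108 = (11/2)*23 + 108 = 253/2 + 108 = 469/2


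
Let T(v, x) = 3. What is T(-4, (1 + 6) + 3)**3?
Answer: 27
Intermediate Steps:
T(-4, (1 + 6) + 3)**3 = 3**3 = 27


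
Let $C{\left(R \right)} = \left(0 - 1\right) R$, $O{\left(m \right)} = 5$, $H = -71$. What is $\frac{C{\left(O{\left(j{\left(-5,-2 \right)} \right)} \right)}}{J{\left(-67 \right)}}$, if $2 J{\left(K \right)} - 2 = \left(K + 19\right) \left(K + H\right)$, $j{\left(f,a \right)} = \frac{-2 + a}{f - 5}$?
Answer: $- \frac{5}{3313} \approx -0.0015092$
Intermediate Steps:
$j{\left(f,a \right)} = \frac{-2 + a}{-5 + f}$
$J{\left(K \right)} = 1 + \frac{\left(-71 + K\right) \left(19 + K\right)}{2}$ ($J{\left(K \right)} = 1 + \frac{\left(K + 19\right) \left(K - 71\right)}{2} = 1 + \frac{\left(19 + K\right) \left(-71 + K\right)}{2} = 1 + \frac{\left(-71 + K\right) \left(19 + K\right)}{2}$)
$C{\left(R \right)} = - R$
$\frac{C{\left(O{\left(j{\left(-5,-2 \right)} \right)} \right)}}{J{\left(-67 \right)}} = \frac{\left(-1\right) 5}{- \frac{1347}{2} + \frac{\left(-67\right)^{2}}{2} - -1742} = - \frac{5}{- \frac{1347}{2} + \frac{1}{2} \cdot 4489 + 1742} = - \frac{5}{- \frac{1347}{2} + \frac{4489}{2} + 1742} = - \frac{5}{3313}$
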